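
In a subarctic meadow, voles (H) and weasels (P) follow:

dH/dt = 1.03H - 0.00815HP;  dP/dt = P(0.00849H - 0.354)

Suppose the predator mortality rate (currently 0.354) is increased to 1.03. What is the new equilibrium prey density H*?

H* ≈ 121

At the interior fixed point, setting dP/dt = 0 with P > 0 fixes H* = (predator death rate)/(HP coefficient) — independent of the other coefficients.
With the change, H* = 1.03/0.00849 = 121; it rises from 41.7.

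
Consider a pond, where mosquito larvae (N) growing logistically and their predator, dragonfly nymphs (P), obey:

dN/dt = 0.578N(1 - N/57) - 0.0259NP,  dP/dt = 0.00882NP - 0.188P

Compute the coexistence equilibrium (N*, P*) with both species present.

From dP/dt = 0 with P > 0: 0.00882N* = 0.188, so N* = 21.3.
Substitute into dN/dt = 0: 0.578(1 - 21.3/57) = 0.0259P*.
The bracket is 0.626, giving P* = 0.362/0.0259 = 14.

N* ≈ 21.3, P* ≈ 14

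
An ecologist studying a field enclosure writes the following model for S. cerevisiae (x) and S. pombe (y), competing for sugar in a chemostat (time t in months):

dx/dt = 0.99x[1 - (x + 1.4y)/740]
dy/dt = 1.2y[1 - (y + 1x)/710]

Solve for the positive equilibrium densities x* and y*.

x* ≈ 635, y* ≈ 75

Setting both brackets to zero gives the nullclines x + 1.4y = 740 and 1x + y = 710.
Substituting y = 710 - 1x into the first: x(1 - 1.4·1) = 740 - 1.4·710.
So x* = -254/-0.4 = 635, and then y* = 710 - 1·635 = 75.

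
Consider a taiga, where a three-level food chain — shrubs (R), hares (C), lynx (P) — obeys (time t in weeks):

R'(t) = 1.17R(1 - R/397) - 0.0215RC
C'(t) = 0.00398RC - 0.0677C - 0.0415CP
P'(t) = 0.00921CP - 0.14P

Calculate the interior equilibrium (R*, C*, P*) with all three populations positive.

From dP/dt = 0: 0.00921C* = 0.14, so C* = 15.2.
From dR/dt = 0: 1.17(1 - R*/397) = 0.0215·15.2, giving R* = 397·(1 - 0.279) = 286.
From dC/dt = 0: 0.00398·286 - 0.0677 = 0.0415P*, so P* = 1.07/0.0415 = 25.8.

R* ≈ 286, C* ≈ 15.2, P* ≈ 25.8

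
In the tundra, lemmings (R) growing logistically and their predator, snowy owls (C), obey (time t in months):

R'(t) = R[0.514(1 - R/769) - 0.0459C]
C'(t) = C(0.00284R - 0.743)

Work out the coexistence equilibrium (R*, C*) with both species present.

R* ≈ 262, C* ≈ 7.39

From dC/dt = 0 with C > 0: 0.00284R* = 0.743, so R* = 262.
Substitute into dR/dt = 0: 0.514(1 - 262/769) = 0.0459C*.
The bracket is 0.66, giving C* = 0.339/0.0459 = 7.39.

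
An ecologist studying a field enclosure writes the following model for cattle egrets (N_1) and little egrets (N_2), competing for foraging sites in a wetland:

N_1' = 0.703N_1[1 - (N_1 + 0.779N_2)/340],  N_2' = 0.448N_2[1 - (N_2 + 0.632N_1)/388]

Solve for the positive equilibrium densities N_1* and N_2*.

Setting both brackets to zero gives the nullclines N_1 + 0.779N_2 = 340 and 0.632N_1 + N_2 = 388.
Substituting N_2 = 388 - 0.632N_1 into the first: N_1(1 - 0.779·0.632) = 340 - 0.779·388.
So N_1* = 37.7/0.508 = 74.4, and then N_2* = 388 - 0.632·74.4 = 341.

N_1* ≈ 74.4, N_2* ≈ 341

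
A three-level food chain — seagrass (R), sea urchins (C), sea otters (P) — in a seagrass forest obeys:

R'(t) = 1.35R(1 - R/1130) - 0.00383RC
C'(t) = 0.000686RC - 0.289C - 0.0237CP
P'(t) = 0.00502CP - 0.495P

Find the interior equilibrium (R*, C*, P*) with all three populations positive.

From dP/dt = 0: 0.00502C* = 0.495, so C* = 98.6.
From dR/dt = 0: 1.35(1 - R*/1130) = 0.00383·98.6, giving R* = 1130·(1 - 0.28) = 814.
From dC/dt = 0: 0.000686·814 - 0.289 = 0.0237P*, so P* = 0.269/0.0237 = 11.4.

R* ≈ 814, C* ≈ 98.6, P* ≈ 11.4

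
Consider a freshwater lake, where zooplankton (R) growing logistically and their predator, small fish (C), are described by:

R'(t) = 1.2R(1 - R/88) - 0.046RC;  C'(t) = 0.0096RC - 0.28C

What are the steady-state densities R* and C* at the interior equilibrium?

R* ≈ 29.2, C* ≈ 17.4

From dC/dt = 0 with C > 0: 0.0096R* = 0.28, so R* = 29.2.
Substitute into dR/dt = 0: 1.2(1 - 29.2/88) = 0.046C*.
The bracket is 0.669, giving C* = 0.802/0.046 = 17.4.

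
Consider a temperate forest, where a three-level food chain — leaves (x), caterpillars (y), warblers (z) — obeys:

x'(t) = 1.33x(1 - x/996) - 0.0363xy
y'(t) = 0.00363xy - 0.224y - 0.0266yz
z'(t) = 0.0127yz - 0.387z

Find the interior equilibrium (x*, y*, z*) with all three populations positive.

x* ≈ 168, y* ≈ 30.5, z* ≈ 14.5

From dz/dt = 0: 0.0127y* = 0.387, so y* = 30.5.
From dx/dt = 0: 1.33(1 - x*/996) = 0.0363·30.5, giving x* = 996·(1 - 0.832) = 168.
From dy/dt = 0: 0.00363·168 - 0.224 = 0.0266z*, so z* = 0.385/0.0266 = 14.5.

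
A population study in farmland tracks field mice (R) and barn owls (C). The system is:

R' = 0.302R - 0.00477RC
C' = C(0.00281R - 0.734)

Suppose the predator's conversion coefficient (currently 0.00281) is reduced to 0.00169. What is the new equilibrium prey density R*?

R* ≈ 434

At the interior fixed point, setting dC/dt = 0 with C > 0 fixes R* = (predator death rate)/(RC coefficient) — independent of the other coefficients.
With the change, R* = 0.734/0.00169 = 434; it rises from 261.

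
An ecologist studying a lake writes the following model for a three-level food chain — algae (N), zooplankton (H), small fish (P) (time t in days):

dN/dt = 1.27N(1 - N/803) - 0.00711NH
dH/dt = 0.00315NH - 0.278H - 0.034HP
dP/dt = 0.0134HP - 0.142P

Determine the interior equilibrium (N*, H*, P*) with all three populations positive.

N* ≈ 755, H* ≈ 10.6, P* ≈ 61.8

From dP/dt = 0: 0.0134H* = 0.142, so H* = 10.6.
From dN/dt = 0: 1.27(1 - N*/803) = 0.00711·10.6, giving N* = 803·(1 - 0.0593) = 755.
From dH/dt = 0: 0.00315·755 - 0.278 = 0.034P*, so P* = 2.1/0.034 = 61.8.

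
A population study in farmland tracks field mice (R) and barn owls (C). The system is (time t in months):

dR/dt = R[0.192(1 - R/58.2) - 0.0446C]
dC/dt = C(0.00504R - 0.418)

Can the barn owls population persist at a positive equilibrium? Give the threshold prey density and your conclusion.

The predator equation gives dC/dt > 0 only when R > 0.418/0.00504 = 82.9.
Without the predator, R → K = 58.2. Since 58.2 < 82.9, the predator cannot invade.

Threshold R = 82.9; K < 82.9, so no, the predator goes extinct.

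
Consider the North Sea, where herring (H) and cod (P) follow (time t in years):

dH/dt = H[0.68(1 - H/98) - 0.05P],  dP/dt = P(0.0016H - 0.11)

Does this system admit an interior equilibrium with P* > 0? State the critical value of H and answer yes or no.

Threshold H = 68.8; K > 68.8, so yes, the predator persists.

The predator equation gives dP/dt > 0 only when H > 0.11/0.0016 = 68.8.
Without the predator, H → K = 98. Since 98 > 68.8, the predator can invade and persist.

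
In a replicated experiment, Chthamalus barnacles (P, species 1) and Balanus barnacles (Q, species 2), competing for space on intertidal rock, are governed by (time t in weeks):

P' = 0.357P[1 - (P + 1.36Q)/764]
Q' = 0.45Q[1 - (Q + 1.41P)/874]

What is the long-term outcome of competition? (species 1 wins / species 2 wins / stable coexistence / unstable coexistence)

unstable coexistence (outcome depends on initial conditions)

Compare the nullcline intercepts: K1/α12 = 764/1.36 = 562 < K2 = 874; K2/α21 = 874/1.41 = 620 < K1 = 764.
Since both are reversed, neither can invade when rare; the interior point is a saddle.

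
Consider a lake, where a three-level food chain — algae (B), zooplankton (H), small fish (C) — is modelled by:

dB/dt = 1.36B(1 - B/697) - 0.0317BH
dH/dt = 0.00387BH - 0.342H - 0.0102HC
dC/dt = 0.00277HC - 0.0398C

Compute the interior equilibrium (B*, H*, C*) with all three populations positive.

From dC/dt = 0: 0.00277H* = 0.0398, so H* = 14.4.
From dB/dt = 0: 1.36(1 - B*/697) = 0.0317·14.4, giving B* = 697·(1 - 0.335) = 464.
From dH/dt = 0: 0.00387·464 - 0.342 = 0.0102C*, so C* = 1.45/0.0102 = 142.

B* ≈ 464, H* ≈ 14.4, C* ≈ 142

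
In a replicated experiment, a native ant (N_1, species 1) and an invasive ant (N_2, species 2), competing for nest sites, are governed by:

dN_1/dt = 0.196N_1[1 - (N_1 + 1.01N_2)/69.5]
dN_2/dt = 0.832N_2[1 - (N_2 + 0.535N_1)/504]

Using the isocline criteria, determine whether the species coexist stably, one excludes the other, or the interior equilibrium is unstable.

species 2 excludes species 1

Compare the nullcline intercepts: K1/α12 = 69.5/1.01 = 68.8 < K2 = 504; K2/α21 = 504/0.535 = 942 > K1 = 69.5.
Since the inequalities point opposite ways, species 2 can invade but species 1 cannot.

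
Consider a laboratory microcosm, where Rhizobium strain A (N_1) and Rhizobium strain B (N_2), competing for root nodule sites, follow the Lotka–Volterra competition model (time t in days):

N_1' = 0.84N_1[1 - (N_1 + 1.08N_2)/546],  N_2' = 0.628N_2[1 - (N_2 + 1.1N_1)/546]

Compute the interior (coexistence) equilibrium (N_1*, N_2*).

Setting both brackets to zero gives the nullclines N_1 + 1.08N_2 = 546 and 1.1N_1 + N_2 = 546.
Substituting N_2 = 546 - 1.1N_1 into the first: N_1(1 - 1.08·1.1) = 546 - 1.08·546.
So N_1* = -43.7/-0.188 = 232, and then N_2* = 546 - 1.1·232 = 290.

N_1* ≈ 232, N_2* ≈ 290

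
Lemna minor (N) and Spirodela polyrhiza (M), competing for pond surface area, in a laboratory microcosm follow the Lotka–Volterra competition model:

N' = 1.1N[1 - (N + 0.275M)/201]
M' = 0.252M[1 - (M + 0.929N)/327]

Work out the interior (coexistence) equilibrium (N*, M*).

N* ≈ 149, M* ≈ 188

Setting both brackets to zero gives the nullclines N + 0.275M = 201 and 0.929N + M = 327.
Substituting M = 327 - 0.929N into the first: N(1 - 0.275·0.929) = 201 - 0.275·327.
So N* = 111/0.745 = 149, and then M* = 327 - 0.929·149 = 188.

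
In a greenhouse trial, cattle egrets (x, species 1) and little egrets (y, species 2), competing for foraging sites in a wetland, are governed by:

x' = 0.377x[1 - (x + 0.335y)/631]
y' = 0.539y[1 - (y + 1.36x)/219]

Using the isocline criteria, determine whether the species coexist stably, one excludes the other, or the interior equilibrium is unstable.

species 1 excludes species 2

Compare the nullcline intercepts: K1/α12 = 631/0.335 = 1880 > K2 = 219; K2/α21 = 219/1.36 = 161 < K1 = 631.
Since the inequalities point opposite ways, species 1 can invade but species 2 cannot.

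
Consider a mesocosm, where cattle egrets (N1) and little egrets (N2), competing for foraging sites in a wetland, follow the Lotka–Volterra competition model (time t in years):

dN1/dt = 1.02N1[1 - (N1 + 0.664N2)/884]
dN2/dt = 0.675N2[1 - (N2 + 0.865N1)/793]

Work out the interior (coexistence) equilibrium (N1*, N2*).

Setting both brackets to zero gives the nullclines N1 + 0.664N2 = 884 and 0.865N1 + N2 = 793.
Substituting N2 = 793 - 0.865N1 into the first: N1(1 - 0.664·0.865) = 884 - 0.664·793.
So N1* = 357/0.426 = 840, and then N2* = 793 - 0.865·840 = 66.6.

N1* ≈ 840, N2* ≈ 66.6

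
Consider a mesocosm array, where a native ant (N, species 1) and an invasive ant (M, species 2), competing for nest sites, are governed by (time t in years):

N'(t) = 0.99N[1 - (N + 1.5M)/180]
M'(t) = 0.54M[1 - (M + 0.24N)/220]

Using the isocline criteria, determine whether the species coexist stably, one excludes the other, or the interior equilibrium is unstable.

Compare the nullcline intercepts: K1/α12 = 180/1.5 = 120 < K2 = 220; K2/α21 = 220/0.24 = 917 > K1 = 180.
Since the inequalities point opposite ways, species 2 can invade but species 1 cannot.

species 2 excludes species 1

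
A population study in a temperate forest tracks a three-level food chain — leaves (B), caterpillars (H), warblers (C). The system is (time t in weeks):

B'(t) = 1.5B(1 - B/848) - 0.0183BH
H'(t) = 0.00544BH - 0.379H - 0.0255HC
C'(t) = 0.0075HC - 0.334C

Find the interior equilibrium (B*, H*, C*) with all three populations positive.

B* ≈ 387, H* ≈ 44.5, C* ≈ 67.8

From dC/dt = 0: 0.0075H* = 0.334, so H* = 44.5.
From dB/dt = 0: 1.5(1 - B*/848) = 0.0183·44.5, giving B* = 848·(1 - 0.543) = 387.
From dH/dt = 0: 0.00544·387 - 0.379 = 0.0255C*, so C* = 1.73/0.0255 = 67.8.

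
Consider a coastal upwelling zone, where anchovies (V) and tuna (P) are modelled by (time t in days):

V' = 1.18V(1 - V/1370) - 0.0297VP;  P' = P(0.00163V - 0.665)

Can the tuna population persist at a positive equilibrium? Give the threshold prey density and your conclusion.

Threshold V = 408; K > 408, so yes, the predator persists.

The predator equation gives dP/dt > 0 only when V > 0.665/0.00163 = 408.
Without the predator, V → K = 1370. Since 1370 > 408, the predator can invade and persist.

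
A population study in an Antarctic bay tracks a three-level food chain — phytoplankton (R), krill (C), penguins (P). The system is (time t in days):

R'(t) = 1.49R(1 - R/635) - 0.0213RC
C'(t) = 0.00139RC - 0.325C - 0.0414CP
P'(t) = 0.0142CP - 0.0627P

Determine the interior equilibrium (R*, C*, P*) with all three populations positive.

R* ≈ 595, C* ≈ 4.42, P* ≈ 12.1

From dP/dt = 0: 0.0142C* = 0.0627, so C* = 4.42.
From dR/dt = 0: 1.49(1 - R*/635) = 0.0213·4.42, giving R* = 635·(1 - 0.0631) = 595.
From dC/dt = 0: 0.00139·595 - 0.325 = 0.0414P*, so P* = 0.502/0.0414 = 12.1.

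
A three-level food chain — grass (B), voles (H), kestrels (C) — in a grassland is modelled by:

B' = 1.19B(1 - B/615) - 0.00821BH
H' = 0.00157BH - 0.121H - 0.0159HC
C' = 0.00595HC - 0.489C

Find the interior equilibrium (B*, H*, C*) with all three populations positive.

B* ≈ 266, H* ≈ 82.2, C* ≈ 18.7

From dC/dt = 0: 0.00595H* = 0.489, so H* = 82.2.
From dB/dt = 0: 1.19(1 - B*/615) = 0.00821·82.2, giving B* = 615·(1 - 0.567) = 266.
From dH/dt = 0: 0.00157·266 - 0.121 = 0.0159C*, so C* = 0.297/0.0159 = 18.7.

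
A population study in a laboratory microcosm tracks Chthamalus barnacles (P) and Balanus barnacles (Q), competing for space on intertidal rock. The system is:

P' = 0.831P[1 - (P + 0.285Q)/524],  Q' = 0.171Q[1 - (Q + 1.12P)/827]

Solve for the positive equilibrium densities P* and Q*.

P* ≈ 423, Q* ≈ 353

Setting both brackets to zero gives the nullclines P + 0.285Q = 524 and 1.12P + Q = 827.
Substituting Q = 827 - 1.12P into the first: P(1 - 0.285·1.12) = 524 - 0.285·827.
So P* = 288/0.681 = 423, and then Q* = 827 - 1.12·423 = 353.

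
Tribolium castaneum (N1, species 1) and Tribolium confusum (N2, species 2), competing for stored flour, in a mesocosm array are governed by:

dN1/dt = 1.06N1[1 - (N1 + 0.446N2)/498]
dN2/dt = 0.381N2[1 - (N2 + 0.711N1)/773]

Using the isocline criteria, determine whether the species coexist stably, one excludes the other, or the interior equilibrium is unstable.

Compare the nullcline intercepts: K1/α12 = 498/0.446 = 1120 > K2 = 773; K2/α21 = 773/0.711 = 1090 > K1 = 498.
Since both inequalities hold, each species can invade when rare, so the interior equilibrium is stable.

stable coexistence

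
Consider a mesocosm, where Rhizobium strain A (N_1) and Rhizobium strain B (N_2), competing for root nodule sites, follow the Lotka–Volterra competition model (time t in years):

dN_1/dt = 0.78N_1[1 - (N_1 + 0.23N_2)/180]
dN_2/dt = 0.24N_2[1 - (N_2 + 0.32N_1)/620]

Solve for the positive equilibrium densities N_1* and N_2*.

N_1* ≈ 40.4, N_2* ≈ 607

Setting both brackets to zero gives the nullclines N_1 + 0.23N_2 = 180 and 0.32N_1 + N_2 = 620.
Substituting N_2 = 620 - 0.32N_1 into the first: N_1(1 - 0.23·0.32) = 180 - 0.23·620.
So N_1* = 37.4/0.926 = 40.4, and then N_2* = 620 - 0.32·40.4 = 607.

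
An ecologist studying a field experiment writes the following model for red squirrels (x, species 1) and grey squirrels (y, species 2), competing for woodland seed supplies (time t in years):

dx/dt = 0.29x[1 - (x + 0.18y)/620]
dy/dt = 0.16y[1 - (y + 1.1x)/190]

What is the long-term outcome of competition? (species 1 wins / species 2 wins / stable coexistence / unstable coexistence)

species 1 excludes species 2

Compare the nullcline intercepts: K1/α12 = 620/0.18 = 3440 > K2 = 190; K2/α21 = 190/1.1 = 173 < K1 = 620.
Since the inequalities point opposite ways, species 1 can invade but species 2 cannot.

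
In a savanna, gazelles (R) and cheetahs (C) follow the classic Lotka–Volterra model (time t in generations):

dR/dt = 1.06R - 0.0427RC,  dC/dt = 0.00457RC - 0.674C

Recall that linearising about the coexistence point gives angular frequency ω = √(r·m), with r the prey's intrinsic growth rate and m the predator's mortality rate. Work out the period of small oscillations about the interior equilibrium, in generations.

T ≈ 7.43 generations

Here r = 1.06 and m = 0.674, so r·m = 0.714.
ω = √0.714 = 0.845 per generation, hence T = 2π/ω ≈ 7.43 generations.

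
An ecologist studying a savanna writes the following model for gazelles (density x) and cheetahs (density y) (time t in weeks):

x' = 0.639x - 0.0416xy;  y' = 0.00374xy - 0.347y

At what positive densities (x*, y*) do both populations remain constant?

x* ≈ 92.8, y* ≈ 15.4

Set dy/dt = 0 with y > 0: 0.00374x - 0.347 = 0, so x* = 0.347/0.00374 = 92.8.
Set dx/dt = 0 with x > 0: 0.639 - 0.0416y = 0, so y* = 0.639/0.0416 = 15.4.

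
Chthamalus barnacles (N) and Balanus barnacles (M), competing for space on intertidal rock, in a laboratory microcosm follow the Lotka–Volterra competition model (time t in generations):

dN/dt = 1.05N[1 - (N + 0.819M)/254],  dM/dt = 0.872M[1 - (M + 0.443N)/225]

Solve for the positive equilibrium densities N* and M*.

N* ≈ 109, M* ≈ 177

Setting both brackets to zero gives the nullclines N + 0.819M = 254 and 0.443N + M = 225.
Substituting M = 225 - 0.443N into the first: N(1 - 0.819·0.443) = 254 - 0.819·225.
So N* = 69.7/0.637 = 109, and then M* = 225 - 0.443·109 = 177.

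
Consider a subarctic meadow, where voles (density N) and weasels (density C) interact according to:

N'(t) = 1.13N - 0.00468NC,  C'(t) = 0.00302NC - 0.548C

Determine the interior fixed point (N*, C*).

N* ≈ 181, C* ≈ 241

Set dC/dt = 0 with C > 0: 0.00302N - 0.548 = 0, so N* = 0.548/0.00302 = 181.
Set dN/dt = 0 with N > 0: 1.13 - 0.00468C = 0, so C* = 1.13/0.00468 = 241.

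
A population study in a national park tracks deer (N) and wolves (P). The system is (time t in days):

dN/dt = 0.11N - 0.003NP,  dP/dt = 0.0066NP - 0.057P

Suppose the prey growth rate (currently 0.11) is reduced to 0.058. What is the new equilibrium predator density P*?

At the interior fixed point, setting dN/dt = 0 with N > 0 fixes P* = (prey growth rate)/(NP coefficient) — independent of the other coefficients.
With the change, P* = 0.058/0.003 = 19.3; it falls from 36.7.

P* ≈ 19.3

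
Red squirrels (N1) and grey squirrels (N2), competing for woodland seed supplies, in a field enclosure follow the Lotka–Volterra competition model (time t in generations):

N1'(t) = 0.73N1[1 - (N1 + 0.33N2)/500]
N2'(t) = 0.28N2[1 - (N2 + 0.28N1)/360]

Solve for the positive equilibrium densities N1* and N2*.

Setting both brackets to zero gives the nullclines N1 + 0.33N2 = 500 and 0.28N1 + N2 = 360.
Substituting N2 = 360 - 0.28N1 into the first: N1(1 - 0.33·0.28) = 500 - 0.33·360.
So N1* = 381/0.908 = 420, and then N2* = 360 - 0.28·420 = 242.

N1* ≈ 420, N2* ≈ 242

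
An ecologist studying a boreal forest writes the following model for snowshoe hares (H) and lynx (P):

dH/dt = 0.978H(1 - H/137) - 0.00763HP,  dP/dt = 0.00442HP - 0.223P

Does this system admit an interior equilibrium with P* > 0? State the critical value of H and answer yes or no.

The predator equation gives dP/dt > 0 only when H > 0.223/0.00442 = 50.5.
Without the predator, H → K = 137. Since 137 > 50.5, the predator can invade and persist.

Threshold H = 50.5; K > 50.5, so yes, the predator persists.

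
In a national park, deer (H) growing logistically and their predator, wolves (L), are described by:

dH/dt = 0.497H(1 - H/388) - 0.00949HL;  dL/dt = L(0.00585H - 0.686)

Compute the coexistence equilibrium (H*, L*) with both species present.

H* ≈ 117, L* ≈ 36.5

From dL/dt = 0 with L > 0: 0.00585H* = 0.686, so H* = 117.
Substitute into dH/dt = 0: 0.497(1 - 117/388) = 0.00949L*.
The bracket is 0.698, giving L* = 0.347/0.00949 = 36.5.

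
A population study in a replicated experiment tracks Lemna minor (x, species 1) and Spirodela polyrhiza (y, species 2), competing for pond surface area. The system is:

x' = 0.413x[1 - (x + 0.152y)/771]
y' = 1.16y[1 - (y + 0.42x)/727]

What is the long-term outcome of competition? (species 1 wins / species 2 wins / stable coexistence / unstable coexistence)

Compare the nullcline intercepts: K1/α12 = 771/0.152 = 5070 > K2 = 727; K2/α21 = 727/0.42 = 1730 > K1 = 771.
Since both inequalities hold, each species can invade when rare, so the interior equilibrium is stable.

stable coexistence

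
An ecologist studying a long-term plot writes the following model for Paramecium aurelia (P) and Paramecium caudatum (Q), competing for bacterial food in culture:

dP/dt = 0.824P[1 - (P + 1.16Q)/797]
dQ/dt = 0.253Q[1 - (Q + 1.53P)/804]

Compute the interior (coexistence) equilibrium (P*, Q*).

P* ≈ 175, Q* ≈ 536

Setting both brackets to zero gives the nullclines P + 1.16Q = 797 and 1.53P + Q = 804.
Substituting Q = 804 - 1.53P into the first: P(1 - 1.16·1.53) = 797 - 1.16·804.
So P* = -136/-0.775 = 175, and then Q* = 804 - 1.53·175 = 536.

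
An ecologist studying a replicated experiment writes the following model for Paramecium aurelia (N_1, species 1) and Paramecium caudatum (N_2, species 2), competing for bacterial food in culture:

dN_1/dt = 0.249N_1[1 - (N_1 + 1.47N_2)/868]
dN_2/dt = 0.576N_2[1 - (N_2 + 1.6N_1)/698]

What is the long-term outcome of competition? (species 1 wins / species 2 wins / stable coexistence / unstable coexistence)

unstable coexistence (outcome depends on initial conditions)

Compare the nullcline intercepts: K1/α12 = 868/1.47 = 590 < K2 = 698; K2/α21 = 698/1.6 = 436 < K1 = 868.
Since both are reversed, neither can invade when rare; the interior point is a saddle.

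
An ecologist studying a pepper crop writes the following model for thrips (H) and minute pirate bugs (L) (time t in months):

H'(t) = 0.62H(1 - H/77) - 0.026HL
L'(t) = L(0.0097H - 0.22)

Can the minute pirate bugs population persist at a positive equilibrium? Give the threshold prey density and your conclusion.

Threshold H = 22.7; K > 22.7, so yes, the predator persists.

The predator equation gives dL/dt > 0 only when H > 0.22/0.0097 = 22.7.
Without the predator, H → K = 77. Since 77 > 22.7, the predator can invade and persist.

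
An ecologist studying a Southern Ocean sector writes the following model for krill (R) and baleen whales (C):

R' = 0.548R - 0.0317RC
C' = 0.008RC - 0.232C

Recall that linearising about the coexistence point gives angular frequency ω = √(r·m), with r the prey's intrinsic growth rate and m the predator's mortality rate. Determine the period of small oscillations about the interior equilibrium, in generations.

T ≈ 17.6 generations

Here r = 0.548 and m = 0.232, so r·m = 0.127.
ω = √0.127 = 0.357 per generation, hence T = 2π/ω ≈ 17.6 generations.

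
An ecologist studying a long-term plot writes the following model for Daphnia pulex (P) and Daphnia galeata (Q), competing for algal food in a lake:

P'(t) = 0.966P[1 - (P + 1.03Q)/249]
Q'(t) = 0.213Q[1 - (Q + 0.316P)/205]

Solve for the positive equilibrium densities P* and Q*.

Setting both brackets to zero gives the nullclines P + 1.03Q = 249 and 0.316P + Q = 205.
Substituting Q = 205 - 0.316P into the first: P(1 - 1.03·0.316) = 249 - 1.03·205.
So P* = 37.8/0.675 = 56.1, and then Q* = 205 - 0.316·56.1 = 187.

P* ≈ 56.1, Q* ≈ 187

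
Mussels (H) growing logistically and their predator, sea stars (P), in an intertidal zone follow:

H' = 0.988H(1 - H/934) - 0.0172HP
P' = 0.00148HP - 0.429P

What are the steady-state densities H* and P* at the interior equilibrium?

H* ≈ 290, P* ≈ 39.6

From dP/dt = 0 with P > 0: 0.00148H* = 0.429, so H* = 290.
Substitute into dH/dt = 0: 0.988(1 - 290/934) = 0.0172P*.
The bracket is 0.69, giving P* = 0.681/0.0172 = 39.6.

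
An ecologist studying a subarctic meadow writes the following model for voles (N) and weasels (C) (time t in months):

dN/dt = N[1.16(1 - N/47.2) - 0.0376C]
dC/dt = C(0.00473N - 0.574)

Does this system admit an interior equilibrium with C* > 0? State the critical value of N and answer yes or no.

The predator equation gives dC/dt > 0 only when N > 0.574/0.00473 = 121.
Without the predator, N → K = 47.2. Since 47.2 < 121, the predator cannot invade.

Threshold N = 121; K < 121, so no, the predator goes extinct.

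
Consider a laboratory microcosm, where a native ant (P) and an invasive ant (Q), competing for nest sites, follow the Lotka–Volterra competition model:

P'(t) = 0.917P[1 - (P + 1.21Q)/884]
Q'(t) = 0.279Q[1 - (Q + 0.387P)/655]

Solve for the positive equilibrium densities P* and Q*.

Setting both brackets to zero gives the nullclines P + 1.21Q = 884 and 0.387P + Q = 655.
Substituting Q = 655 - 0.387P into the first: P(1 - 1.21·0.387) = 884 - 1.21·655.
So P* = 91.5/0.532 = 172, and then Q* = 655 - 0.387·172 = 588.

P* ≈ 172, Q* ≈ 588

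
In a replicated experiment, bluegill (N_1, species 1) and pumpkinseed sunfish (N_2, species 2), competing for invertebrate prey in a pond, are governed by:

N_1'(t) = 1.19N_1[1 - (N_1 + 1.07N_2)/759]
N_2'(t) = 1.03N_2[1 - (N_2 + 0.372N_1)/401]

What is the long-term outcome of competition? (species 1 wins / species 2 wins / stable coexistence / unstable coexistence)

stable coexistence

Compare the nullcline intercepts: K1/α12 = 759/1.07 = 709 > K2 = 401; K2/α21 = 401/0.372 = 1080 > K1 = 759.
Since both inequalities hold, each species can invade when rare, so the interior equilibrium is stable.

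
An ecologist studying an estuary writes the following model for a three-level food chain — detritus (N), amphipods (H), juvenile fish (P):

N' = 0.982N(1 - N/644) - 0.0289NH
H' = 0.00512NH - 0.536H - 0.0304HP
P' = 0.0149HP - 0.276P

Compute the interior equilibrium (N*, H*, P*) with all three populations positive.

N* ≈ 293, H* ≈ 18.5, P* ≈ 31.7

From dP/dt = 0: 0.0149H* = 0.276, so H* = 18.5.
From dN/dt = 0: 0.982(1 - N*/644) = 0.0289·18.5, giving N* = 644·(1 - 0.545) = 293.
From dH/dt = 0: 0.00512·293 - 0.536 = 0.0304P*, so P* = 0.964/0.0304 = 31.7.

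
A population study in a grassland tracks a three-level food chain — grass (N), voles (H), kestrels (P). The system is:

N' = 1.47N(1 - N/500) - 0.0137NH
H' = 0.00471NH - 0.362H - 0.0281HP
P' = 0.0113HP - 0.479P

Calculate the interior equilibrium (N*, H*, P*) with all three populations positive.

N* ≈ 302, H* ≈ 42.4, P* ≈ 37.8

From dP/dt = 0: 0.0113H* = 0.479, so H* = 42.4.
From dN/dt = 0: 1.47(1 - N*/500) = 0.0137·42.4, giving N* = 500·(1 - 0.395) = 302.
From dH/dt = 0: 0.00471·302 - 0.362 = 0.0281P*, so P* = 1.06/0.0281 = 37.8.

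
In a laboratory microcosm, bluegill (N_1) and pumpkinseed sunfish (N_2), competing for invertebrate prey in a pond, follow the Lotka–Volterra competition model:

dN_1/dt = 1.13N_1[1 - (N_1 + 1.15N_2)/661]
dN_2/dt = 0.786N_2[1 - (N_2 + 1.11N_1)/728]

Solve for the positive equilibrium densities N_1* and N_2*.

Setting both brackets to zero gives the nullclines N_1 + 1.15N_2 = 661 and 1.11N_1 + N_2 = 728.
Substituting N_2 = 728 - 1.11N_1 into the first: N_1(1 - 1.15·1.11) = 661 - 1.15·728.
So N_1* = -176/-0.276 = 637, and then N_2* = 728 - 1.11·637 = 20.7.

N_1* ≈ 637, N_2* ≈ 20.7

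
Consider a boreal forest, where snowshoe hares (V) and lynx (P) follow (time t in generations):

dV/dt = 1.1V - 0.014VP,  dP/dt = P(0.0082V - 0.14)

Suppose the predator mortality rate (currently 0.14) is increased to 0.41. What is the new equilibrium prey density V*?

At the interior fixed point, setting dP/dt = 0 with P > 0 fixes V* = (predator death rate)/(VP coefficient) — independent of the other coefficients.
With the change, V* = 0.41/0.0082 = 50; it rises from 17.1.

V* ≈ 50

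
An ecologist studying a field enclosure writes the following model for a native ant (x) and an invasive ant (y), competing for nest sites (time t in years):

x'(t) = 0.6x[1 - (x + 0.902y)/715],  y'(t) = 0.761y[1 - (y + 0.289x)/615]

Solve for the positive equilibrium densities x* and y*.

Setting both brackets to zero gives the nullclines x + 0.902y = 715 and 0.289x + y = 615.
Substituting y = 615 - 0.289x into the first: x(1 - 0.902·0.289) = 715 - 0.902·615.
So x* = 160/0.739 = 217, and then y* = 615 - 0.289·217 = 552.

x* ≈ 217, y* ≈ 552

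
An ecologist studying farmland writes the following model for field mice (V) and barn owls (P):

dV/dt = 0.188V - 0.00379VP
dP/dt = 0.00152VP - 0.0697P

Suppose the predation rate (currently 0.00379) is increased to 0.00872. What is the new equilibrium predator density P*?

P* ≈ 21.6

At the interior fixed point, setting dV/dt = 0 with V > 0 fixes P* = (prey growth rate)/(VP coefficient) — independent of the other coefficients.
With the change, P* = 0.188/0.00872 = 21.6; it falls from 49.6.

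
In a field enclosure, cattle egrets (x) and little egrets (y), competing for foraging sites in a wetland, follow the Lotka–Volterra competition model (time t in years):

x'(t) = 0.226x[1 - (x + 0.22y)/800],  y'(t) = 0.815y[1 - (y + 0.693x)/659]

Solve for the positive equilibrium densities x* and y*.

x* ≈ 773, y* ≈ 123

Setting both brackets to zero gives the nullclines x + 0.22y = 800 and 0.693x + y = 659.
Substituting y = 659 - 0.693x into the first: x(1 - 0.22·0.693) = 800 - 0.22·659.
So x* = 655/0.848 = 773, and then y* = 659 - 0.693·773 = 123.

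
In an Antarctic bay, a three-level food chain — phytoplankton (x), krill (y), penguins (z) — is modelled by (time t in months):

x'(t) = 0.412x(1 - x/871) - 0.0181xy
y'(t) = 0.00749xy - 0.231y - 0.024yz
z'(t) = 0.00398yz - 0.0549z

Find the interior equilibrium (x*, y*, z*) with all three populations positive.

x* ≈ 343, y* ≈ 13.8, z* ≈ 97.5

From dz/dt = 0: 0.00398y* = 0.0549, so y* = 13.8.
From dx/dt = 0: 0.412(1 - x*/871) = 0.0181·13.8, giving x* = 871·(1 - 0.606) = 343.
From dy/dt = 0: 0.00749·343 - 0.231 = 0.024z*, so z* = 2.34/0.024 = 97.5.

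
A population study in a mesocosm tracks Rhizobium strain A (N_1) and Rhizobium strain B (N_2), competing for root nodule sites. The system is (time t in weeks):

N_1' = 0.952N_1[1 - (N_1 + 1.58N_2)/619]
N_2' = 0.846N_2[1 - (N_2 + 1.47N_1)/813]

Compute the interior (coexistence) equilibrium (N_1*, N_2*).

Setting both brackets to zero gives the nullclines N_1 + 1.58N_2 = 619 and 1.47N_1 + N_2 = 813.
Substituting N_2 = 813 - 1.47N_1 into the first: N_1(1 - 1.58·1.47) = 619 - 1.58·813.
So N_1* = -666/-1.32 = 503, and then N_2* = 813 - 1.47·503 = 73.3.

N_1* ≈ 503, N_2* ≈ 73.3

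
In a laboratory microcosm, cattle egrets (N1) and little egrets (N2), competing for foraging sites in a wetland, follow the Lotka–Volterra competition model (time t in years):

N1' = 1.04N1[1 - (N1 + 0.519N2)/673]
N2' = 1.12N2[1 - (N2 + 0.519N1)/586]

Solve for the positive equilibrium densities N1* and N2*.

N1* ≈ 505, N2* ≈ 324

Setting both brackets to zero gives the nullclines N1 + 0.519N2 = 673 and 0.519N1 + N2 = 586.
Substituting N2 = 586 - 0.519N1 into the first: N1(1 - 0.519·0.519) = 673 - 0.519·586.
So N1* = 369/0.731 = 505, and then N2* = 586 - 0.519·505 = 324.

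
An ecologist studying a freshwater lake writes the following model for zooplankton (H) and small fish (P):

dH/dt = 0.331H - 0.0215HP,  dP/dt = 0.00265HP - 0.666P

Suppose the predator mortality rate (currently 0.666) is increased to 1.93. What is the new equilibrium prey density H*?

At the interior fixed point, setting dP/dt = 0 with P > 0 fixes H* = (predator death rate)/(HP coefficient) — independent of the other coefficients.
With the change, H* = 1.93/0.00265 = 728; it rises from 251.

H* ≈ 728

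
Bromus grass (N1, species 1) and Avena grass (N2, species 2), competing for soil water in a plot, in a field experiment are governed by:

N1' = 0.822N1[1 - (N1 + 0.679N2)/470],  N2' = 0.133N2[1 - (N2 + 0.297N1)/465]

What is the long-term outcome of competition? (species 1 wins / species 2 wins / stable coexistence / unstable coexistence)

stable coexistence

Compare the nullcline intercepts: K1/α12 = 470/0.679 = 692 > K2 = 465; K2/α21 = 465/0.297 = 1570 > K1 = 470.
Since both inequalities hold, each species can invade when rare, so the interior equilibrium is stable.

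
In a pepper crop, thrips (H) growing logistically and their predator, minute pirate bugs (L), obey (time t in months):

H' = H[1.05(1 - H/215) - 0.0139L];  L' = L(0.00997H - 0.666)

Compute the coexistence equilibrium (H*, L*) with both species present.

H* ≈ 66.8, L* ≈ 52.1

From dL/dt = 0 with L > 0: 0.00997H* = 0.666, so H* = 66.8.
Substitute into dH/dt = 0: 1.05(1 - 66.8/215) = 0.0139L*.
The bracket is 0.689, giving L* = 0.724/0.0139 = 52.1.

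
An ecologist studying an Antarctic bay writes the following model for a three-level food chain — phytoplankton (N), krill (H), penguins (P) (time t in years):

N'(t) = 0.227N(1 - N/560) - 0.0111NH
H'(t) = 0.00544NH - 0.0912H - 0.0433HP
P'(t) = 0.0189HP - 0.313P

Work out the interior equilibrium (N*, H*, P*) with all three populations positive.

From dP/dt = 0: 0.0189H* = 0.313, so H* = 16.6.
From dN/dt = 0: 0.227(1 - N*/560) = 0.0111·16.6, giving N* = 560·(1 - 0.81) = 107.
From dH/dt = 0: 0.00544·107 - 0.0912 = 0.0433P*, so P* = 0.488/0.0433 = 11.3.

N* ≈ 107, H* ≈ 16.6, P* ≈ 11.3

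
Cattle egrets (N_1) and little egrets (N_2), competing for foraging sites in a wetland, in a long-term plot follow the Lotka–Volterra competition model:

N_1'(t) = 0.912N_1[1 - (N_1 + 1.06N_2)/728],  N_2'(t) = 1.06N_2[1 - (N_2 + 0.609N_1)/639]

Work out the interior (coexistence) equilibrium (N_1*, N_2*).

Setting both brackets to zero gives the nullclines N_1 + 1.06N_2 = 728 and 0.609N_1 + N_2 = 639.
Substituting N_2 = 639 - 0.609N_1 into the first: N_1(1 - 1.06·0.609) = 728 - 1.06·639.
So N_1* = 50.7/0.354 = 143, and then N_2* = 639 - 0.609·143 = 552.

N_1* ≈ 143, N_2* ≈ 552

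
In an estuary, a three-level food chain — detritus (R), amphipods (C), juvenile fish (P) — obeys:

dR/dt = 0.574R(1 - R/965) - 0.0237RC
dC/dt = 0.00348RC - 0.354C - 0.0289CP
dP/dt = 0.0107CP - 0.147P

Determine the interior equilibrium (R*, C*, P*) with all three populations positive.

R* ≈ 418, C* ≈ 13.7, P* ≈ 38

From dP/dt = 0: 0.0107C* = 0.147, so C* = 13.7.
From dR/dt = 0: 0.574(1 - R*/965) = 0.0237·13.7, giving R* = 965·(1 - 0.567) = 418.
From dC/dt = 0: 0.00348·418 - 0.354 = 0.0289P*, so P* = 1.1/0.0289 = 38.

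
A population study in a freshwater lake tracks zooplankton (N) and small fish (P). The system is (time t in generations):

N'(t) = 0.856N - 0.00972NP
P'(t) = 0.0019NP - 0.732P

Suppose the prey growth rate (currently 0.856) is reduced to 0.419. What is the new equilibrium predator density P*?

P* ≈ 43.1

At the interior fixed point, setting dN/dt = 0 with N > 0 fixes P* = (prey growth rate)/(NP coefficient) — independent of the other coefficients.
With the change, P* = 0.419/0.00972 = 43.1; it falls from 88.1.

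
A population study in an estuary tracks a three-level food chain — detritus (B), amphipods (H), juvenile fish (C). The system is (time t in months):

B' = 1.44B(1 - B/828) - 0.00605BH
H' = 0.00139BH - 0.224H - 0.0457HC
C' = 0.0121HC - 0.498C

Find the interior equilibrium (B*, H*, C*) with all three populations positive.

B* ≈ 685, H* ≈ 41.2, C* ≈ 15.9

From dC/dt = 0: 0.0121H* = 0.498, so H* = 41.2.
From dB/dt = 0: 1.44(1 - B*/828) = 0.00605·41.2, giving B* = 828·(1 - 0.173) = 685.
From dH/dt = 0: 0.00139·685 - 0.224 = 0.0457C*, so C* = 0.728/0.0457 = 15.9.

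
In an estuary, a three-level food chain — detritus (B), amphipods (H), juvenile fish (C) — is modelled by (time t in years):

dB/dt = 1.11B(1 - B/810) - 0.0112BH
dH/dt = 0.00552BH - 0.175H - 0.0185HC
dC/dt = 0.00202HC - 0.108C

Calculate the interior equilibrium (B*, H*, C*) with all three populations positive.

B* ≈ 373, H* ≈ 53.5, C* ≈ 102

From dC/dt = 0: 0.00202H* = 0.108, so H* = 53.5.
From dB/dt = 0: 1.11(1 - B*/810) = 0.0112·53.5, giving B* = 810·(1 - 0.539) = 373.
From dH/dt = 0: 0.00552·373 - 0.175 = 0.0185C*, so C* = 1.88/0.0185 = 102.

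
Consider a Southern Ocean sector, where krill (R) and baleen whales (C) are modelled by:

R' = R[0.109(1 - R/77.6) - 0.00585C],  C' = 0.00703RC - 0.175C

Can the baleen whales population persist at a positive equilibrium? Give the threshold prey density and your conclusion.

The predator equation gives dC/dt > 0 only when R > 0.175/0.00703 = 24.9.
Without the predator, R → K = 77.6. Since 77.6 > 24.9, the predator can invade and persist.

Threshold R = 24.9; K > 24.9, so yes, the predator persists.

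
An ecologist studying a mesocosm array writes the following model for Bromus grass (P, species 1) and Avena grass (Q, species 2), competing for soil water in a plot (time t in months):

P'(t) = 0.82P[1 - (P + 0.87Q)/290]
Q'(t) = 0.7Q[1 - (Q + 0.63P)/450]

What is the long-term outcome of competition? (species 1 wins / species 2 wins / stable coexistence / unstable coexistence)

Compare the nullcline intercepts: K1/α12 = 290/0.87 = 333 < K2 = 450; K2/α21 = 450/0.63 = 714 > K1 = 290.
Since the inequalities point opposite ways, species 2 can invade but species 1 cannot.

species 2 excludes species 1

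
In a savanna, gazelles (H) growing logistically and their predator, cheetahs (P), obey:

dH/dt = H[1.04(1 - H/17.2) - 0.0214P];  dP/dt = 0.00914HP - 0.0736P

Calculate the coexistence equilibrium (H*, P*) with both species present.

H* ≈ 8.05, P* ≈ 25.8

From dP/dt = 0 with P > 0: 0.00914H* = 0.0736, so H* = 8.05.
Substitute into dH/dt = 0: 1.04(1 - 8.05/17.2) = 0.0214P*.
The bracket is 0.532, giving P* = 0.553/0.0214 = 25.8.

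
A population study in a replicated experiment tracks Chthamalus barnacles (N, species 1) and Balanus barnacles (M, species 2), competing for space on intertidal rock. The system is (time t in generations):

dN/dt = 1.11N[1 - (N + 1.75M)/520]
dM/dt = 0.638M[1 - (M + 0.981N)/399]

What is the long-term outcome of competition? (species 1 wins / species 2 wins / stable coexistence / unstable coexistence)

Compare the nullcline intercepts: K1/α12 = 520/1.75 = 297 < K2 = 399; K2/α21 = 399/0.981 = 407 < K1 = 520.
Since both are reversed, neither can invade when rare; the interior point is a saddle.

unstable coexistence (outcome depends on initial conditions)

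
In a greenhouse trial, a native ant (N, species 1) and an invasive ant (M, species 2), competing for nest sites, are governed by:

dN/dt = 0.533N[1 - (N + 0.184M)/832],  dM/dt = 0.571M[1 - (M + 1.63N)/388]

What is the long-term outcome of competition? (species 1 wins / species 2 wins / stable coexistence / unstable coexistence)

Compare the nullcline intercepts: K1/α12 = 832/0.184 = 4520 > K2 = 388; K2/α21 = 388/1.63 = 238 < K1 = 832.
Since the inequalities point opposite ways, species 1 can invade but species 2 cannot.

species 1 excludes species 2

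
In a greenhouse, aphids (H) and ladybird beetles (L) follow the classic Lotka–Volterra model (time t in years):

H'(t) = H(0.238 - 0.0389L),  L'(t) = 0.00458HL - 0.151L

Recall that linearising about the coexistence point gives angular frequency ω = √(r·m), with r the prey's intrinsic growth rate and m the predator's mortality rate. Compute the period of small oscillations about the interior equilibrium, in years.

Here r = 0.238 and m = 0.151, so r·m = 0.0359.
ω = √0.0359 = 0.19 per year, hence T = 2π/ω ≈ 33.1 years.

T ≈ 33.1 years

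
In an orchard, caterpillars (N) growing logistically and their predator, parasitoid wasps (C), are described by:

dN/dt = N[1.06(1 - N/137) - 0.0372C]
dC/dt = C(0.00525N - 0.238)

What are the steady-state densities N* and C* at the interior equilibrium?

N* ≈ 45.3, C* ≈ 19.1

From dC/dt = 0 with C > 0: 0.00525N* = 0.238, so N* = 45.3.
Substitute into dN/dt = 0: 1.06(1 - 45.3/137) = 0.0372C*.
The bracket is 0.669, giving C* = 0.709/0.0372 = 19.1.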